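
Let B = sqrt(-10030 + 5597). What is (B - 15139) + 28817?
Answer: 13678 + I*sqrt(4433) ≈ 13678.0 + 66.581*I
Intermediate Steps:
B = I*sqrt(4433) (B = sqrt(-4433) = I*sqrt(4433) ≈ 66.581*I)
(B - 15139) + 28817 = (I*sqrt(4433) - 15139) + 28817 = (-15139 + I*sqrt(4433)) + 28817 = 13678 + I*sqrt(4433)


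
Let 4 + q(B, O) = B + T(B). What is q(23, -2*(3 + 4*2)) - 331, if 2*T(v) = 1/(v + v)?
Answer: -28703/92 ≈ -311.99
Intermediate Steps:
T(v) = 1/(4*v) (T(v) = 1/(2*(v + v)) = 1/(2*((2*v))) = (1/(2*v))/2 = 1/(4*v))
q(B, O) = -4 + B + 1/(4*B) (q(B, O) = -4 + (B + 1/(4*B)) = -4 + B + 1/(4*B))
q(23, -2*(3 + 4*2)) - 331 = (-4 + 23 + (¼)/23) - 331 = (-4 + 23 + (¼)*(1/23)) - 331 = (-4 + 23 + 1/92) - 331 = 1749/92 - 331 = -28703/92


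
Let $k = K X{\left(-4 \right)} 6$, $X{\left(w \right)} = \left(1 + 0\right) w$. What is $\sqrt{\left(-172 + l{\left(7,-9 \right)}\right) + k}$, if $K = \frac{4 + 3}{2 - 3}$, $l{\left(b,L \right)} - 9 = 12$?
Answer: $\sqrt{17} \approx 4.1231$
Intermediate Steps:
$l{\left(b,L \right)} = 21$ ($l{\left(b,L \right)} = 9 + 12 = 21$)
$K = -7$ ($K = \frac{7}{-1} = 7 \left(-1\right) = -7$)
$X{\left(w \right)} = w$ ($X{\left(w \right)} = 1 w = w$)
$k = 168$ ($k = \left(-7\right) \left(-4\right) 6 = 28 \cdot 6 = 168$)
$\sqrt{\left(-172 + l{\left(7,-9 \right)}\right) + k} = \sqrt{\left(-172 + 21\right) + 168} = \sqrt{-151 + 168} = \sqrt{17}$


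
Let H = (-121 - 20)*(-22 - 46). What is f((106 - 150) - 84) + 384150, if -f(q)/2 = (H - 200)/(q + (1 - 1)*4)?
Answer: 6148747/16 ≈ 3.8430e+5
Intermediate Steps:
H = 9588 (H = -141*(-68) = 9588)
f(q) = -18776/q (f(q) = -2*(9588 - 200)/(q + (1 - 1)*4) = -18776/(q + 0*4) = -18776/(q + 0) = -18776/q)
f((106 - 150) - 84) + 384150 = -18776/((106 - 150) - 84) + 384150 = -18776/(-44 - 84) + 384150 = -18776/(-128) + 384150 = -18776*(-1/128) + 384150 = 2347/16 + 384150 = 6148747/16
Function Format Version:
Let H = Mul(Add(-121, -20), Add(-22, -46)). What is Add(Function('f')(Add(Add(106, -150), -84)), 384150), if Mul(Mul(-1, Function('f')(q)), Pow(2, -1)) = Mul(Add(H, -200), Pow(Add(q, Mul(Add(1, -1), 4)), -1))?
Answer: Rational(6148747, 16) ≈ 3.8430e+5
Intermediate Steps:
H = 9588 (H = Mul(-141, -68) = 9588)
Function('f')(q) = Mul(-18776, Pow(q, -1)) (Function('f')(q) = Mul(-2, Mul(Add(9588, -200), Pow(Add(q, Mul(Add(1, -1), 4)), -1))) = Mul(-2, Mul(9388, Pow(Add(q, Mul(0, 4)), -1))) = Mul(-2, Mul(9388, Pow(Add(q, 0), -1))) = Mul(-2, Mul(9388, Pow(q, -1))) = Mul(-18776, Pow(q, -1)))
Add(Function('f')(Add(Add(106, -150), -84)), 384150) = Add(Mul(-18776, Pow(Add(Add(106, -150), -84), -1)), 384150) = Add(Mul(-18776, Pow(Add(-44, -84), -1)), 384150) = Add(Mul(-18776, Pow(-128, -1)), 384150) = Add(Mul(-18776, Rational(-1, 128)), 384150) = Add(Rational(2347, 16), 384150) = Rational(6148747, 16)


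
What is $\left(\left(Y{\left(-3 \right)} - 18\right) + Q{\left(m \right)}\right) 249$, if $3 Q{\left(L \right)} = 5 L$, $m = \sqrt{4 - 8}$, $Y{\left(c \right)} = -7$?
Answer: $-6225 + 830 i \approx -6225.0 + 830.0 i$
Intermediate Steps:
$m = 2 i$ ($m = \sqrt{-4} = 2 i \approx 2.0 i$)
$Q{\left(L \right)} = \frac{5 L}{3}$
$\left(\left(Y{\left(-3 \right)} - 18\right) + Q{\left(m \right)}\right) 249 = \left(\left(-7 - 18\right) + \frac{5 \cdot 2 i}{3}\right) 249 = \left(-25 + \frac{10 i}{3}\right) 249 = -6225 + 830 i$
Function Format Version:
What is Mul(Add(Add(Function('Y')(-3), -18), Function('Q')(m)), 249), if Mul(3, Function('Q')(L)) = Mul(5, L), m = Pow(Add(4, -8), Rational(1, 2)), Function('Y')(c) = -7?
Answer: Add(-6225, Mul(830, I)) ≈ Add(-6225.0, Mul(830.00, I))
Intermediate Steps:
m = Mul(2, I) (m = Pow(-4, Rational(1, 2)) = Mul(2, I) ≈ Mul(2.0000, I))
Function('Q')(L) = Mul(Rational(5, 3), L) (Function('Q')(L) = Mul(Rational(1, 3), Mul(5, L)) = Mul(Rational(5, 3), L))
Mul(Add(Add(Function('Y')(-3), -18), Function('Q')(m)), 249) = Mul(Add(Add(-7, -18), Mul(Rational(5, 3), Mul(2, I))), 249) = Mul(Add(-25, Mul(Rational(10, 3), I)), 249) = Add(-6225, Mul(830, I))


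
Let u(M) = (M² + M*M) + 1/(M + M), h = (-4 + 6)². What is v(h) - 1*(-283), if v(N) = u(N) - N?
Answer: 2489/8 ≈ 311.13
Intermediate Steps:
h = 4 (h = 2² = 4)
u(M) = 1/(2*M) + 2*M² (u(M) = (M² + M²) + 1/(2*M) = 2*M² + 1/(2*M) = 1/(2*M) + 2*M²)
v(N) = -N + (1 + 4*N³)/(2*N) (v(N) = (1 + 4*N³)/(2*N) - N = -N + (1 + 4*N³)/(2*N))
v(h) - 1*(-283) = ((½)/4 - 1*4 + 2*4²) - 1*(-283) = ((½)*(¼) - 4 + 2*16) + 283 = (⅛ - 4 + 32) + 283 = 225/8 + 283 = 2489/8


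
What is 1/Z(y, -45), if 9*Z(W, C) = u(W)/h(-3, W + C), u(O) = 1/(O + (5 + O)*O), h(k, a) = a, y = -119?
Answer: -19847772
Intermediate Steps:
u(O) = 1/(O + O*(5 + O))
Z(W, C) = 1/(9*W*(6 + W)*(C + W)) (Z(W, C) = ((1/(W*(6 + W)))/(W + C))/9 = ((1/(W*(6 + W)))/(C + W))/9 = (1/(W*(6 + W)*(C + W)))/9 = 1/(9*W*(6 + W)*(C + W)))
1/Z(y, -45) = 1/((⅑)/(-119*(6 - 119)*(-45 - 119))) = 1/((⅑)*(-1/119)/(-113*(-164))) = 1/((⅑)*(-1/119)*(-1/113)*(-1/164)) = 1/(-1/19847772) = -19847772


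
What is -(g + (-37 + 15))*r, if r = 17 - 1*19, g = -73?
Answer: -190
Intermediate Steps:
r = -2 (r = 17 - 19 = -2)
-(g + (-37 + 15))*r = -(-73 + (-37 + 15))*(-2) = -(-73 - 22)*(-2) = -(-95)*(-2) = -1*190 = -190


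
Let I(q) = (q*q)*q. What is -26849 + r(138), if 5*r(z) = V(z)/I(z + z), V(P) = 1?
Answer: -2822444205119/105122880 ≈ -26849.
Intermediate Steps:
I(q) = q**3 (I(q) = q**2*q = q**3)
r(z) = 1/(40*z**3) (r(z) = (1/(z + z)**3)/5 = (1/(2*z)**3)/5 = (1/(8*z**3))/5 = 1/(40*z**3))
-26849 + r(138) = -26849 + (1/40)/138**3 = -26849 + (1/40)*(1/2628072) = -26849 + 1/105122880 = -2822444205119/105122880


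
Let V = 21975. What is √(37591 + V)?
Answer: √59566 ≈ 244.06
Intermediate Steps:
√(37591 + V) = √(37591 + 21975) = √59566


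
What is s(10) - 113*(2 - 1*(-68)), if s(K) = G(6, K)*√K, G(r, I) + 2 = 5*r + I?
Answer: -7910 + 38*√10 ≈ -7789.8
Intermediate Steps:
G(r, I) = -2 + I + 5*r (G(r, I) = -2 + (5*r + I) = -2 + (I + 5*r) = -2 + I + 5*r)
s(K) = √K*(28 + K) (s(K) = (-2 + K + 5*6)*√K = (-2 + K + 30)*√K = (28 + K)*√K = √K*(28 + K))
s(10) - 113*(2 - 1*(-68)) = √10*(28 + 10) - 113*(2 - 1*(-68)) = √10*38 - 113*(2 + 68) = 38*√10 - 113*70 = 38*√10 - 7910 = -7910 + 38*√10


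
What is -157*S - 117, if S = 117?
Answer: -18486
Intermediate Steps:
-157*S - 117 = -157*117 - 117 = -18369 - 117 = -18486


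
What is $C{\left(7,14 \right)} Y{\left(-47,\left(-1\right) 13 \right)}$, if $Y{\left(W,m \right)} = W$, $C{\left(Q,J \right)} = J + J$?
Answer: $-1316$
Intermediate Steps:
$C{\left(Q,J \right)} = 2 J$
$C{\left(7,14 \right)} Y{\left(-47,\left(-1\right) 13 \right)} = 2 \cdot 14 \left(-47\right) = 28 \left(-47\right) = -1316$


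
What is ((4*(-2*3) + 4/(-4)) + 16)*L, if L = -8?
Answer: 72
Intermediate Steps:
((4*(-2*3) + 4/(-4)) + 16)*L = ((4*(-2*3) + 4/(-4)) + 16)*(-8) = ((4*(-6) + 4*(-¼)) + 16)*(-8) = ((-24 - 1) + 16)*(-8) = (-25 + 16)*(-8) = -9*(-8) = 72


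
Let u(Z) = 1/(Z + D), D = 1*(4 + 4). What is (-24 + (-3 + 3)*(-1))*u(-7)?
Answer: -24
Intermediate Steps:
D = 8 (D = 1*8 = 8)
u(Z) = 1/(8 + Z) (u(Z) = 1/(Z + 8) = 1/(8 + Z))
(-24 + (-3 + 3)*(-1))*u(-7) = (-24 + (-3 + 3)*(-1))/(8 - 7) = (-24 + 0*(-1))/1 = (-24 + 0)*1 = -24*1 = -24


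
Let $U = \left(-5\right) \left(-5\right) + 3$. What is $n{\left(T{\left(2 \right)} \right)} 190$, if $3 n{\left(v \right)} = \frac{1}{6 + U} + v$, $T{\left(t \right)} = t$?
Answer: $\frac{2185}{17} \approx 128.53$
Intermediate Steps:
$U = 28$ ($U = 25 + 3 = 28$)
$n{\left(v \right)} = \frac{1}{102} + \frac{v}{3}$ ($n{\left(v \right)} = \frac{\frac{1}{6 + 28} + v}{3} = \frac{\frac{1}{34} + v}{3} = \frac{1}{102} + \frac{v}{3}$)
$n{\left(T{\left(2 \right)} \right)} 190 = \left(\frac{1}{102} + \frac{1}{3} \cdot 2\right) 190 = \left(\frac{1}{102} + \frac{2}{3}\right) 190 = \frac{23}{34} \cdot 190 = \frac{2185}{17}$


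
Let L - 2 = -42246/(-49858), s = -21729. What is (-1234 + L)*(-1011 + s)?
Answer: 697922549700/24929 ≈ 2.7996e+7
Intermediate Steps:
L = 70981/24929 (L = 2 - 42246/(-49858) = 2 - 42246*(-1/49858) = 2 + 21123/24929 = 70981/24929 ≈ 2.8473)
(-1234 + L)*(-1011 + s) = (-1234 + 70981/24929)*(-1011 - 21729) = -30691405/24929*(-22740) = 697922549700/24929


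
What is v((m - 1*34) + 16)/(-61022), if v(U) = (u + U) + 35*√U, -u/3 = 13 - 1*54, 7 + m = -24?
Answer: -37/30511 - 245*I/61022 ≈ -0.0012127 - 0.0040149*I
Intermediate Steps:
m = -31 (m = -7 - 24 = -31)
u = 123 (u = -3*(13 - 1*54) = -3*(13 - 54) = -3*(-41) = 123)
v(U) = 123 + U + 35*√U (v(U) = (123 + U) + 35*√U = 123 + U + 35*√U)
v((m - 1*34) + 16)/(-61022) = (123 + ((-31 - 1*34) + 16) + 35*√((-31 - 1*34) + 16))/(-61022) = (123 + ((-31 - 34) + 16) + 35*√((-31 - 34) + 16))*(-1/61022) = (123 + (-65 + 16) + 35*√(-65 + 16))*(-1/61022) = (123 - 49 + 35*√(-49))*(-1/61022) = (123 - 49 + 35*(7*I))*(-1/61022) = (123 - 49 + 245*I)*(-1/61022) = (74 + 245*I)*(-1/61022) = -37/30511 - 245*I/61022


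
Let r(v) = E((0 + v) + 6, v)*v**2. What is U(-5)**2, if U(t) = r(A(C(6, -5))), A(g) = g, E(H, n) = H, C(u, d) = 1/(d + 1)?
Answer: 529/4096 ≈ 0.12915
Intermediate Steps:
C(u, d) = 1/(1 + d)
r(v) = v**2*(6 + v) (r(v) = ((0 + v) + 6)*v**2 = (v + 6)*v**2 = (6 + v)*v**2 = v**2*(6 + v))
U(t) = 23/64 (U(t) = (1/(1 - 5))**2*(6 + 1/(1 - 5)) = (1/(-4))**2*(6 + 1/(-4)) = (-1/4)**2*(6 - 1/4) = (1/16)*(23/4) = 23/64)
U(-5)**2 = (23/64)**2 = 529/4096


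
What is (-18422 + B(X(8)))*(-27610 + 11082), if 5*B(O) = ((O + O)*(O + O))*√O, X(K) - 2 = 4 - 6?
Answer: 304478816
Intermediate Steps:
X(K) = 0 (X(K) = 2 + (4 - 6) = 2 - 2 = 0)
B(O) = 4*O^(5/2)/5 (B(O) = (((O + O)*(O + O))*√O)/5 = (((2*O)*(2*O))*√O)/5 = ((4*O²)*√O)/5 = (4*O^(5/2))/5 = 4*O^(5/2)/5)
(-18422 + B(X(8)))*(-27610 + 11082) = (-18422 + 4*0^(5/2)/5)*(-27610 + 11082) = (-18422 + (⅘)*0)*(-16528) = (-18422 + 0)*(-16528) = -18422*(-16528) = 304478816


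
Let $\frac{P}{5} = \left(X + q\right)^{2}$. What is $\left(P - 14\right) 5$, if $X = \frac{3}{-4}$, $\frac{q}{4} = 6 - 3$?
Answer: $\frac{49505}{16} \approx 3094.1$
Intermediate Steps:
$q = 12$ ($q = 4 \left(6 - 3\right) = 4 \cdot 3 = 12$)
$X = - \frac{3}{4}$ ($X = 3 \left(- \frac{1}{4}\right) = - \frac{3}{4} \approx -0.75$)
$P = \frac{10125}{16}$ ($P = 5 \left(- \frac{3}{4} + 12\right)^{2} = 5 \left(\frac{45}{4}\right)^{2} = 5 \cdot \frac{2025}{16} = \frac{10125}{16} \approx 632.81$)
$\left(P - 14\right) 5 = \left(\frac{10125}{16} - 14\right) 5 = \frac{9901}{16} \cdot 5 = \frac{49505}{16}$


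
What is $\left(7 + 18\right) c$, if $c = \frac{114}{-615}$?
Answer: $- \frac{190}{41} \approx -4.6341$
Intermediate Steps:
$c = - \frac{38}{205}$ ($c = 114 \left(- \frac{1}{615}\right) = - \frac{38}{205} \approx -0.18537$)
$\left(7 + 18\right) c = \left(7 + 18\right) \left(- \frac{38}{205}\right) = 25 \left(- \frac{38}{205}\right) = - \frac{190}{41}$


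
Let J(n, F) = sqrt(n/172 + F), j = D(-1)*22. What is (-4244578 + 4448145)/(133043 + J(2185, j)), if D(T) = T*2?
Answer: 4658304273532/3044475659411 - 407134*I*sqrt(231469)/3044475659411 ≈ 1.5301 - 6.4339e-5*I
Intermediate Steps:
D(T) = 2*T
j = -44 (j = (2*(-1))*22 = -2*22 = -44)
J(n, F) = sqrt(F + n/172) (J(n, F) = sqrt(n*(1/172) + F) = sqrt(n/172 + F) = sqrt(F + n/172))
(-4244578 + 4448145)/(133043 + J(2185, j)) = (-4244578 + 4448145)/(133043 + sqrt(43*2185 + 7396*(-44))/86) = 203567/(133043 + sqrt(93955 - 325424)/86) = 203567/(133043 + sqrt(-231469)/86) = 203567/(133043 + (I*sqrt(231469))/86) = 203567/(133043 + I*sqrt(231469)/86)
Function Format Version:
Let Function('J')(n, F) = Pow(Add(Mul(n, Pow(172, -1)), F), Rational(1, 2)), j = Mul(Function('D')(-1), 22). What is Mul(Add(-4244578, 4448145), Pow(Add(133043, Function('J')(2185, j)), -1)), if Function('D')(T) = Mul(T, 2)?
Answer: Add(Rational(4658304273532, 3044475659411), Mul(Rational(-407134, 3044475659411), I, Pow(231469, Rational(1, 2)))) ≈ Add(1.5301, Mul(-6.4339e-5, I))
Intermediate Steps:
Function('D')(T) = Mul(2, T)
j = -44 (j = Mul(Mul(2, -1), 22) = Mul(-2, 22) = -44)
Function('J')(n, F) = Pow(Add(F, Mul(Rational(1, 172), n)), Rational(1, 2)) (Function('J')(n, F) = Pow(Add(Mul(n, Rational(1, 172)), F), Rational(1, 2)) = Pow(Add(Mul(Rational(1, 172), n), F), Rational(1, 2)) = Pow(Add(F, Mul(Rational(1, 172), n)), Rational(1, 2)))
Mul(Add(-4244578, 4448145), Pow(Add(133043, Function('J')(2185, j)), -1)) = Mul(Add(-4244578, 4448145), Pow(Add(133043, Mul(Rational(1, 86), Pow(Add(Mul(43, 2185), Mul(7396, -44)), Rational(1, 2)))), -1)) = Mul(203567, Pow(Add(133043, Mul(Rational(1, 86), Pow(Add(93955, -325424), Rational(1, 2)))), -1)) = Mul(203567, Pow(Add(133043, Mul(Rational(1, 86), Pow(-231469, Rational(1, 2)))), -1)) = Mul(203567, Pow(Add(133043, Mul(Rational(1, 86), Mul(I, Pow(231469, Rational(1, 2))))), -1)) = Mul(203567, Pow(Add(133043, Mul(Rational(1, 86), I, Pow(231469, Rational(1, 2)))), -1))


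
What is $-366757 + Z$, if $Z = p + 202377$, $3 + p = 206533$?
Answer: $42150$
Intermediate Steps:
$p = 206530$ ($p = -3 + 206533 = 206530$)
$Z = 408907$ ($Z = 206530 + 202377 = 408907$)
$-366757 + Z = -366757 + 408907 = 42150$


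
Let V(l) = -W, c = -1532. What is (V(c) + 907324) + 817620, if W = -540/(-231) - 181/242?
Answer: 2922052443/1694 ≈ 1.7249e+6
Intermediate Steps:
W = 2693/1694 (W = -540*(-1/231) - 181*1/242 = 180/77 - 181/242 = 2693/1694 ≈ 1.5897)
V(l) = -2693/1694 (V(l) = -1*2693/1694 = -2693/1694)
(V(c) + 907324) + 817620 = (-2693/1694 + 907324) + 817620 = 1537004163/1694 + 817620 = 2922052443/1694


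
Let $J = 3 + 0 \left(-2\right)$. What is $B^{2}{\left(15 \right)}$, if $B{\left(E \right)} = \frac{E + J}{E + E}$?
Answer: $\frac{9}{25} \approx 0.36$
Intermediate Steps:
$J = 3$ ($J = 3 + 0 = 3$)
$B{\left(E \right)} = \frac{3 + E}{2 E}$ ($B{\left(E \right)} = \frac{E + 3}{E + E} = \frac{3 + E}{2 E}$)
$B^{2}{\left(15 \right)} = \left(\frac{3 + 15}{2 \cdot 15}\right)^{2} = \left(\frac{1}{2} \cdot \frac{1}{15} \cdot 18\right)^{2} = \left(\frac{3}{5}\right)^{2} = \frac{9}{25}$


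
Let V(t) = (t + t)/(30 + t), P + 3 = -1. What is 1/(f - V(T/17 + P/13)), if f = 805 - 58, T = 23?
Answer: 2287/1708235 ≈ 0.0013388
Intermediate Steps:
P = -4 (P = -3 - 1 = -4)
V(t) = 2*t/(30 + t) (V(t) = (2*t)/(30 + t) = 2*t/(30 + t))
f = 747
1/(f - V(T/17 + P/13)) = 1/(747 - 2*(23/17 - 4/13)/(30 + (23/17 - 4/13))) = 1/(747 - 2*231/(221*(30 + 231/221))) = 1/(747 - 2*231/(221*6861/221)) = 1/(747 - 2*231*221/(221*6861)) = 1/(747 - 1*154/2287) = 1/(747 - 154/2287) = 1/(1708235/2287) = 2287/1708235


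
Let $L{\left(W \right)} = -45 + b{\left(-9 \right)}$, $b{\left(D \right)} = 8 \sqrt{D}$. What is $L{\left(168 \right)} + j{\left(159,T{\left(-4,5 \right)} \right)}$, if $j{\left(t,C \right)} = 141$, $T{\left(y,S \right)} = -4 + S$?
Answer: $96 + 24 i \approx 96.0 + 24.0 i$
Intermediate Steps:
$L{\left(W \right)} = -45 + 24 i$ ($L{\left(W \right)} = -45 + 8 \sqrt{-9} = -45 + 8 \cdot 3 i = -45 + 24 i$)
$L{\left(168 \right)} + j{\left(159,T{\left(-4,5 \right)} \right)} = \left(-45 + 24 i\right) + 141 = 96 + 24 i$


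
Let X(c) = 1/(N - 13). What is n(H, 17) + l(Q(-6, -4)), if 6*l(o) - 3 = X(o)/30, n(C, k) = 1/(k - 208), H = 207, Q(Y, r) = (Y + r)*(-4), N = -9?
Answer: 374029/756360 ≈ 0.49451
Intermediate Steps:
Q(Y, r) = -4*Y - 4*r
X(c) = -1/22 (X(c) = 1/(-9 - 13) = 1/(-22) = -1/22)
n(C, k) = 1/(-208 + k)
l(o) = 1979/3960 (l(o) = ½ + (-1/22/30)/6 = ½ + (-1/22*1/30)/6 = ½ + (⅙)*(-1/660) = ½ - 1/3960 = 1979/3960)
n(H, 17) + l(Q(-6, -4)) = 1/(-208 + 17) + 1979/3960 = 1/(-191) + 1979/3960 = -1/191 + 1979/3960 = 374029/756360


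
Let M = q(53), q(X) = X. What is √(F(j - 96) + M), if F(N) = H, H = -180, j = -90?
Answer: I*√127 ≈ 11.269*I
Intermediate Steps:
F(N) = -180
M = 53
√(F(j - 96) + M) = √(-180 + 53) = √(-127) = I*√127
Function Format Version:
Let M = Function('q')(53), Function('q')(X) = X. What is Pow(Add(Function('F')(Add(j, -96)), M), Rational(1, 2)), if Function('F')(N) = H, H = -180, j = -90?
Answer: Mul(I, Pow(127, Rational(1, 2))) ≈ Mul(11.269, I)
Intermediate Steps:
Function('F')(N) = -180
M = 53
Pow(Add(Function('F')(Add(j, -96)), M), Rational(1, 2)) = Pow(Add(-180, 53), Rational(1, 2)) = Pow(-127, Rational(1, 2)) = Mul(I, Pow(127, Rational(1, 2)))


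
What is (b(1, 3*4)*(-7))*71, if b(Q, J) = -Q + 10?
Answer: -4473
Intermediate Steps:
b(Q, J) = 10 - Q
(b(1, 3*4)*(-7))*71 = ((10 - 1*1)*(-7))*71 = ((10 - 1)*(-7))*71 = (9*(-7))*71 = -63*71 = -4473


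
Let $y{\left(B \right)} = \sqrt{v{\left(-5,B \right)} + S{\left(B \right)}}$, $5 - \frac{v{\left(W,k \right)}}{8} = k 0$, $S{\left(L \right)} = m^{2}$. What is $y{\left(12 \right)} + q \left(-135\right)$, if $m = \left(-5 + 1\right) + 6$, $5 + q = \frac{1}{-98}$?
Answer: $\frac{66285}{98} + 2 \sqrt{11} \approx 683.01$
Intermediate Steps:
$q = - \frac{491}{98}$ ($q = -5 + \frac{1}{-98} = -5 - \frac{1}{98} = - \frac{491}{98} \approx -5.0102$)
$m = 2$ ($m = -4 + 6 = 2$)
$S{\left(L \right)} = 4$ ($S{\left(L \right)} = 2^{2} = 4$)
$v{\left(W,k \right)} = 40$ ($v{\left(W,k \right)} = 40 - 8 k 0 = 40 - 0 = 40 + 0 = 40$)
$y{\left(B \right)} = 2 \sqrt{11}$ ($y{\left(B \right)} = \sqrt{40 + 4} = \sqrt{44} = 2 \sqrt{11}$)
$y{\left(12 \right)} + q \left(-135\right) = 2 \sqrt{11} - - \frac{66285}{98} = 2 \sqrt{11} + \frac{66285}{98} = \frac{66285}{98} + 2 \sqrt{11}$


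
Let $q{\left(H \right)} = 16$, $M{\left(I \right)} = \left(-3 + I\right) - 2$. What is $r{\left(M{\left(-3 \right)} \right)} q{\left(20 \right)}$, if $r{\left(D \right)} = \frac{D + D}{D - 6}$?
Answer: $\frac{128}{7} \approx 18.286$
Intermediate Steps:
$M{\left(I \right)} = -5 + I$
$r{\left(D \right)} = \frac{2 D}{-6 + D}$
$r{\left(M{\left(-3 \right)} \right)} q{\left(20 \right)} = \frac{2 \left(-5 - 3\right)}{-6 - 8} \cdot 16 = 2 \left(-8\right) \frac{1}{-6 - 8} \cdot 16 = 2 \left(-8\right) \frac{1}{-14} \cdot 16 = 2 \left(-8\right) \left(- \frac{1}{14}\right) 16 = \frac{8}{7} \cdot 16 = \frac{128}{7}$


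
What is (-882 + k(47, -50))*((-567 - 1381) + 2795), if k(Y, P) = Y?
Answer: -707245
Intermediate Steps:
(-882 + k(47, -50))*((-567 - 1381) + 2795) = (-882 + 47)*((-567 - 1381) + 2795) = -835*(-1948 + 2795) = -835*847 = -707245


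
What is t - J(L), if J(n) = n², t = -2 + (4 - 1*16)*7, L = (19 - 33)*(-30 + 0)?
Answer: -176486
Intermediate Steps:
L = 420 (L = -14*(-30) = 420)
t = -86 (t = -2 + (4 - 16)*7 = -2 - 12*7 = -2 - 84 = -86)
t - J(L) = -86 - 1*420² = -86 - 1*176400 = -86 - 176400 = -176486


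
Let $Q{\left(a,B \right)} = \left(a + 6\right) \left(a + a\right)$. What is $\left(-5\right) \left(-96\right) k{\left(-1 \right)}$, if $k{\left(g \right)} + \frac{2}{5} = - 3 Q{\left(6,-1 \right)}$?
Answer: $-207552$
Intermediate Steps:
$Q{\left(a,B \right)} = 2 a \left(6 + a\right)$ ($Q{\left(a,B \right)} = \left(6 + a\right) 2 a = 2 a \left(6 + a\right)$)
$k{\left(g \right)} = - \frac{2162}{5}$ ($k{\left(g \right)} = - \frac{2}{5} - 3 \cdot 2 \cdot 6 \left(6 + 6\right) = - \frac{2}{5} - 3 \cdot 2 \cdot 6 \cdot 12 = - \frac{2}{5} - 432 = - \frac{2162}{5}$)
$\left(-5\right) \left(-96\right) k{\left(-1 \right)} = \left(-5\right) \left(-96\right) \left(- \frac{2162}{5}\right) = 480 \left(- \frac{2162}{5}\right) = -207552$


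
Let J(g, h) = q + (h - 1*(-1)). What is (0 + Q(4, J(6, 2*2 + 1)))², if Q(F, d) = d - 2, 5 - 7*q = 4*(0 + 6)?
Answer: 81/49 ≈ 1.6531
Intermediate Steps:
q = -19/7 (q = 5/7 - 4*(0 + 6)/7 = 5/7 - 4*6/7 = 5/7 - ⅐*24 = 5/7 - 24/7 = -19/7 ≈ -2.7143)
J(g, h) = -12/7 + h (J(g, h) = -19/7 + (h - 1*(-1)) = -19/7 + (h + 1) = -19/7 + (1 + h) = -12/7 + h)
Q(F, d) = -2 + d
(0 + Q(4, J(6, 2*2 + 1)))² = (0 + (-2 + (-12/7 + (2*2 + 1))))² = (0 + (-2 + (-12/7 + (4 + 1))))² = (0 + (-2 + (-12/7 + 5)))² = (0 + (-2 + 23/7))² = (0 + 9/7)² = (9/7)² = 81/49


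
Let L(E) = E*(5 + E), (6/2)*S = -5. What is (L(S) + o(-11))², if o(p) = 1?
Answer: 1681/81 ≈ 20.753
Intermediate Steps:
S = -5/3 (S = (⅓)*(-5) = -5/3 ≈ -1.6667)
(L(S) + o(-11))² = (-5*(5 - 5/3)/3 + 1)² = (-5/3*10/3 + 1)² = (-50/9 + 1)² = (-41/9)² = 1681/81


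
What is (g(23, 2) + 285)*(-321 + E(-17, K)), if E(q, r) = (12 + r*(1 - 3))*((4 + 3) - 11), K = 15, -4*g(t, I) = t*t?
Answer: -152139/4 ≈ -38035.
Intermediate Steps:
g(t, I) = -t²/4 (g(t, I) = -t*t/4 = -t²/4)
E(q, r) = -48 + 8*r (E(q, r) = (12 + r*(-2))*(7 - 11) = (12 - 2*r)*(-4) = -48 + 8*r)
(g(23, 2) + 285)*(-321 + E(-17, K)) = (-¼*23² + 285)*(-321 + (-48 + 8*15)) = (-¼*529 + 285)*(-321 + (-48 + 120)) = (-529/4 + 285)*(-321 + 72) = (611/4)*(-249) = -152139/4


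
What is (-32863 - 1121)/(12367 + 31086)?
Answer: -33984/43453 ≈ -0.78209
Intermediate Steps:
(-32863 - 1121)/(12367 + 31086) = -33984/43453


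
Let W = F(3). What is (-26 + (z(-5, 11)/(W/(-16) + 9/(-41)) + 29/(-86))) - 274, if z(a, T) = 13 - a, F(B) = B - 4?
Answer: -3675875/8858 ≈ -414.98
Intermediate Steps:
F(B) = -4 + B
W = -1 (W = -4 + 3 = -1)
(-26 + (z(-5, 11)/(W/(-16) + 9/(-41)) + 29/(-86))) - 274 = (-26 + ((13 - 1*(-5))/(-1/(-16) + 9/(-41)) + 29/(-86))) - 274 = (-26 + ((13 + 5)/(-1*(-1/16) + 9*(-1/41)) + 29*(-1/86))) - 274 = (-26 + (18/(1/16 - 9/41) - 29/86)) - 274 = (-26 + (18/(-103/656) - 29/86)) - 274 = (-26 + (18*(-656/103) - 29/86)) - 274 = (-26 + (-11808/103 - 29/86)) - 274 = (-26 - 1018475/8858) - 274 = -1248783/8858 - 274 = -3675875/8858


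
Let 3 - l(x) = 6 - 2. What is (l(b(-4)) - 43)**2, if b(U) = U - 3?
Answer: 1936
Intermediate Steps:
b(U) = -3 + U
l(x) = -1 (l(x) = 3 - (6 - 2) = 3 - 1*4 = 3 - 4 = -1)
(l(b(-4)) - 43)**2 = (-1 - 43)**2 = (-44)**2 = 1936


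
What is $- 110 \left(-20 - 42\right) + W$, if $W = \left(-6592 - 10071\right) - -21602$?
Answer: $11759$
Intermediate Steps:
$W = 4939$ ($W = \left(-6592 - 10071\right) + 21602 = -16663 + 21602 = 4939$)
$- 110 \left(-20 - 42\right) + W = - 110 \left(-20 - 42\right) + 4939 = \left(-110\right) \left(-62\right) + 4939 = 6820 + 4939 = 11759$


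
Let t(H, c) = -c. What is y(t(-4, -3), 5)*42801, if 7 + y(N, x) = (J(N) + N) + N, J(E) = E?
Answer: 85602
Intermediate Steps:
y(N, x) = -7 + 3*N (y(N, x) = -7 + ((N + N) + N) = -7 + (2*N + N) = -7 + 3*N)
y(t(-4, -3), 5)*42801 = (-7 + 3*(-1*(-3)))*42801 = (-7 + 3*3)*42801 = (-7 + 9)*42801 = 2*42801 = 85602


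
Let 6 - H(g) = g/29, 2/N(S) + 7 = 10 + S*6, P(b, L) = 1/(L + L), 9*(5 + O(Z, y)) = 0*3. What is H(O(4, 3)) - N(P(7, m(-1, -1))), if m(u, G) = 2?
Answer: 1495/261 ≈ 5.7280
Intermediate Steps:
O(Z, y) = -5 (O(Z, y) = -5 + (0*3)/9 = -5 + (⅑)*0 = -5 + 0 = -5)
P(b, L) = 1/(2*L)
N(S) = 2/(3 + 6*S) (N(S) = 2/(-7 + (10 + S*6)) = 2/(-7 + (10 + 6*S)) = 2/(3 + 6*S))
H(g) = 6 - g/29
H(O(4, 3)) - N(P(7, m(-1, -1))) = (6 - 1/29*(-5)) - 2/(3*(1 + 2*((½)/2))) = (6 + 5/29) - 2/(3*(1 + 2*((½)*(½)))) = 179/29 - 2/(3*(1 + 2*(¼))) = 179/29 - 2/(3*(1 + ½)) = 179/29 - 2/(3*3/2) = 179/29 - 2*2/(3*3) = 179/29 - 1*4/9 = 179/29 - 4/9 = 1495/261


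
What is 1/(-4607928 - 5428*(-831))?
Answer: -1/97260 ≈ -1.0282e-5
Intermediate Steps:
1/(-4607928 - 5428*(-831)) = 1/(-4607928 + 4510668) = 1/(-97260) = -1/97260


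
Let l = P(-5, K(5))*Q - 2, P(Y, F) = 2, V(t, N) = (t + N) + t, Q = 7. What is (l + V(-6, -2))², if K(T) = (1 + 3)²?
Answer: 4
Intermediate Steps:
V(t, N) = N + 2*t (V(t, N) = (N + t) + t = N + 2*t)
K(T) = 16 (K(T) = 4² = 16)
l = 12 (l = 2*7 - 2 = 14 - 2 = 12)
(l + V(-6, -2))² = (12 + (-2 + 2*(-6)))² = (12 + (-2 - 12))² = (12 - 14)² = (-2)² = 4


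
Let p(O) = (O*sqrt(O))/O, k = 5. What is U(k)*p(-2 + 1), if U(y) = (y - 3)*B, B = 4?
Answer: 8*I ≈ 8.0*I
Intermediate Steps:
U(y) = -12 + 4*y (U(y) = (y - 3)*4 = (-3 + y)*4 = -12 + 4*y)
p(O) = sqrt(O) (p(O) = O**(3/2)/O = sqrt(O))
U(k)*p(-2 + 1) = (-12 + 4*5)*sqrt(-2 + 1) = (-12 + 20)*sqrt(-1) = 8*I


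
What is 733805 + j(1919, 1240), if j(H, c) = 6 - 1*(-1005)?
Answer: 734816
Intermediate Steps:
j(H, c) = 1011 (j(H, c) = 6 + 1005 = 1011)
733805 + j(1919, 1240) = 733805 + 1011 = 734816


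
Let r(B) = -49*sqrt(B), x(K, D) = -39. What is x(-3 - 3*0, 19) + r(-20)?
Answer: -39 - 98*I*sqrt(5) ≈ -39.0 - 219.13*I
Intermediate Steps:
x(-3 - 3*0, 19) + r(-20) = -39 - 98*I*sqrt(5)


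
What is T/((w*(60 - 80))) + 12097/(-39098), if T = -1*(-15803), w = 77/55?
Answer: -309102205/547372 ≈ -564.70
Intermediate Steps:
w = 7/5 (w = 77*(1/55) = 7/5 ≈ 1.4000)
T = 15803
T/((w*(60 - 80))) + 12097/(-39098) = 15803/((7*(60 - 80)/5)) + 12097/(-39098) = 15803/(((7/5)*(-20))) + 12097*(-1/39098) = 15803/(-28) - 12097/39098 = 15803*(-1/28) - 12097/39098 = -15803/28 - 12097/39098 = -309102205/547372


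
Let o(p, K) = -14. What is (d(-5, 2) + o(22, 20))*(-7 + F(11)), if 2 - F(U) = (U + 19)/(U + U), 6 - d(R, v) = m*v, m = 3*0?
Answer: 560/11 ≈ 50.909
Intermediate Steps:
m = 0
d(R, v) = 6 (d(R, v) = 6 - 0*v = 6 - 1*0 = 6 + 0 = 6)
F(U) = 2 - (19 + U)/(2*U) (F(U) = 2 - (U + 19)/(U + U) = 2 - (19 + U)/(2*U))
(d(-5, 2) + o(22, 20))*(-7 + F(11)) = (6 - 14)*(-7 + (½)*(-19 + 3*11)/11) = -8*(-7 + (½)*(1/11)*(-19 + 33)) = -8*(-7 + (½)*(1/11)*14) = -8*(-7 + 7/11) = -8*(-70/11) = 560/11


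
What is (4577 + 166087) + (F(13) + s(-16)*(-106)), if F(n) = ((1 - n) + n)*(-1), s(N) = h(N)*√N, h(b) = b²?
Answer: 170663 - 108544*I ≈ 1.7066e+5 - 1.0854e+5*I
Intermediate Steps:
s(N) = N^(5/2) (s(N) = N²*√N = N^(5/2))
F(n) = -1 (F(n) = 1*(-1) = -1)
(4577 + 166087) + (F(13) + s(-16)*(-106)) = (4577 + 166087) + (-1 + (-16)^(5/2)*(-106)) = 170664 + (-1 + (1024*I)*(-106)) = 170664 + (-1 - 108544*I) = 170663 - 108544*I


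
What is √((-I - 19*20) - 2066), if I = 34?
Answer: 4*I*√155 ≈ 49.8*I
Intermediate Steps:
√((-I - 19*20) - 2066) = √((-1*34 - 19*20) - 2066) = √((-34 - 380) - 2066) = √(-414 - 2066) = √(-2480) = 4*I*√155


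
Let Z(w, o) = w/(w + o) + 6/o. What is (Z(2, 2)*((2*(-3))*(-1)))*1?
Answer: 21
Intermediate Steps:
Z(w, o) = 6/o + w/(o + w) (Z(w, o) = w/(o + w) + 6/o = 6/o + w/(o + w))
(Z(2, 2)*((2*(-3))*(-1)))*1 = (((6*2 + 6*2 + 2*2)/(2*(2 + 2)))*((2*(-3))*(-1)))*1 = (((1/2)*(12 + 12 + 4)/4)*(-6*(-1)))*1 = (((1/2)*(1/4)*28)*6)*1 = ((7/2)*6)*1 = 21*1 = 21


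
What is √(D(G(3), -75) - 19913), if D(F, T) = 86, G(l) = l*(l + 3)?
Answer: 3*I*√2203 ≈ 140.81*I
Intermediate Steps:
G(l) = l*(3 + l)
√(D(G(3), -75) - 19913) = √(86 - 19913) = √(-19827) = 3*I*√2203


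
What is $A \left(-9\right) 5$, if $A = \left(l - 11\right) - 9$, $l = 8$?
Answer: $540$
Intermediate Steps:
$A = -12$ ($A = \left(8 - 11\right) - 9 = -3 - 9 = -12$)
$A \left(-9\right) 5 = \left(-12\right) \left(-9\right) 5 = 108 \cdot 5 = 540$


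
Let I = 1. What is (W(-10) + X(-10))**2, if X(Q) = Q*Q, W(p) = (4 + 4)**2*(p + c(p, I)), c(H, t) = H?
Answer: 1392400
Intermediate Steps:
W(p) = 128*p (W(p) = (4 + 4)**2*(p + p) = 8**2*(2*p) = 64*(2*p) = 128*p)
X(Q) = Q**2
(W(-10) + X(-10))**2 = (128*(-10) + (-10)**2)**2 = (-1280 + 100)**2 = (-1180)**2 = 1392400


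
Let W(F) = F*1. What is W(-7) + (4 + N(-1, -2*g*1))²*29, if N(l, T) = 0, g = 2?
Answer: 457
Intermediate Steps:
W(F) = F
W(-7) + (4 + N(-1, -2*g*1))²*29 = -7 + (4 + 0)²*29 = -7 + 4²*29 = -7 + 16*29 = -7 + 464 = 457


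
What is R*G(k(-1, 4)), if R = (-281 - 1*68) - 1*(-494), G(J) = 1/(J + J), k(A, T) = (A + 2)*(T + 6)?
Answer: 29/4 ≈ 7.2500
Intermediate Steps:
k(A, T) = (2 + A)*(6 + T)
G(J) = 1/(2*J)
R = 145 (R = (-281 - 68) + 494 = -349 + 494 = 145)
R*G(k(-1, 4)) = 145*(1/(2*(12 + 2*4 + 6*(-1) - 1*4))) = 145*(1/(2*(12 + 8 - 6 - 4))) = 145*((1/2)/10) = 145*((1/2)*(1/10)) = 145*(1/20) = 29/4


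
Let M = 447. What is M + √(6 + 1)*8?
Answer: 447 + 8*√7 ≈ 468.17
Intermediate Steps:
M + √(6 + 1)*8 = 447 + √(6 + 1)*8 = 447 + √7*8 = 447 + 8*√7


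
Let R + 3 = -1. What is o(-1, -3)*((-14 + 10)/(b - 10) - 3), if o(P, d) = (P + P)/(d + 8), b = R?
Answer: 38/35 ≈ 1.0857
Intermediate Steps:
R = -4 (R = -3 - 1 = -4)
b = -4
o(P, d) = 2*P/(8 + d) (o(P, d) = (2*P)/(8 + d) = 2*P/(8 + d))
o(-1, -3)*((-14 + 10)/(b - 10) - 3) = (2*(-1)/(8 - 3))*((-14 + 10)/(-4 - 10) - 3) = (2*(-1)/5)*(-4/(-14) - 3) = (2*(-1)*(⅕))*(-4*(-1/14) - 3) = -2*(2/7 - 3)/5 = -⅖*(-19/7) = 38/35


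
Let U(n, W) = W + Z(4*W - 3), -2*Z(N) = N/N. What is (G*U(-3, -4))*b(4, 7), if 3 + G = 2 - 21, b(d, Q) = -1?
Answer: -99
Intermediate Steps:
Z(N) = -½ (Z(N) = -N/(2*N) = -½*1 = -½)
U(n, W) = -½ + W (U(n, W) = W - ½ = -½ + W)
G = -22 (G = -3 + (2 - 21) = -3 - 19 = -22)
(G*U(-3, -4))*b(4, 7) = -22*(-½ - 4)*(-1) = -22*(-9/2)*(-1) = 99*(-1) = -99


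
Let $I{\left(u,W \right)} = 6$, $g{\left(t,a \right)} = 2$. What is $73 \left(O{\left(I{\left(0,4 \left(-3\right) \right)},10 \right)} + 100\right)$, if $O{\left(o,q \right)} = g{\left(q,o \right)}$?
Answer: $7446$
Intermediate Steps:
$O{\left(o,q \right)} = 2$
$73 \left(O{\left(I{\left(0,4 \left(-3\right) \right)},10 \right)} + 100\right) = 73 \left(2 + 100\right) = 73 \cdot 102 = 7446$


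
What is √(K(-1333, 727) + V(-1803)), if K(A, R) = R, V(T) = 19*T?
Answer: I*√33530 ≈ 183.11*I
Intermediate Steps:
√(K(-1333, 727) + V(-1803)) = √(727 + 19*(-1803)) = √(727 - 34257) = √(-33530) = I*√33530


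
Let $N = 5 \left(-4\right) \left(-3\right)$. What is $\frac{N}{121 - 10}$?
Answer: $\frac{20}{37} \approx 0.54054$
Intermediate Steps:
$N = 60$ ($N = \left(-20\right) \left(-3\right) = 60$)
$\frac{N}{121 - 10} = \frac{1}{121 - 10} \cdot 60 = \frac{1}{111} \cdot 60 = \frac{20}{37}$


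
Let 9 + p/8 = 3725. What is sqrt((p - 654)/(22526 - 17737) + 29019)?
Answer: sqrt(665676100285)/4789 ≈ 170.37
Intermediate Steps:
p = 29728 (p = -72 + 8*3725 = -72 + 29800 = 29728)
sqrt((p - 654)/(22526 - 17737) + 29019) = sqrt((29728 - 654)/(22526 - 17737) + 29019) = sqrt(29074/4789 + 29019) = sqrt(139001065/4789) = sqrt(665676100285)/4789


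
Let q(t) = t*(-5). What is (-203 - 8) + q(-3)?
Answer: -196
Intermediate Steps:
q(t) = -5*t
(-203 - 8) + q(-3) = (-203 - 8) - 5*(-3) = -211 + 15 = -196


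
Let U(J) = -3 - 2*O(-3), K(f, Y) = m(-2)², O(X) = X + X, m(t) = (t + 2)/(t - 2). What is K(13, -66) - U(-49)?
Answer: -9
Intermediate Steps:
m(t) = (2 + t)/(-2 + t)
O(X) = 2*X
K(f, Y) = 0 (K(f, Y) = ((2 - 2)/(-2 - 2))² = (0/(-4))² = (-¼*0)² = 0² = 0)
U(J) = 9 (U(J) = -3 - 4*(-3) = -3 - 2*(-6) = -3 + 12 = 9)
K(13, -66) - U(-49) = 0 - 1*9 = 0 - 9 = -9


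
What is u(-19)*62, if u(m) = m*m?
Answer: 22382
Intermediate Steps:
u(m) = m²
u(-19)*62 = (-19)²*62 = 361*62 = 22382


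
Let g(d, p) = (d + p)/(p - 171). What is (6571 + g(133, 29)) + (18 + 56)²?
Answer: 855256/71 ≈ 12046.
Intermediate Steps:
g(d, p) = (d + p)/(-171 + p)
(6571 + g(133, 29)) + (18 + 56)² = (6571 + (133 + 29)/(-171 + 29)) + (18 + 56)² = (6571 + 162/(-142)) + 74² = (6571 - 1/142*162) + 5476 = (6571 - 81/71) + 5476 = 466460/71 + 5476 = 855256/71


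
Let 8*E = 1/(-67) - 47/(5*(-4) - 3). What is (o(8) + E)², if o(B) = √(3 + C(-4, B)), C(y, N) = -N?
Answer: -187531511/37994896 + 1563*I*√5/3082 ≈ -4.9357 + 1.134*I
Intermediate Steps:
o(B) = √(3 - B)
E = 1563/6164 (E = (1/(-67) - 47/(5*(-4) - 3))/8 = (1*(-1/67) - 47/(-20 - 3))/8 = (-1/67 - 47/(-23))/8 = (-1/67 - 47*(-1/23))/8 = (-1/67 + 47/23)/8 = (⅛)*(3126/1541) = 1563/6164 ≈ 0.25357)
(o(8) + E)² = (√(3 - 1*8) + 1563/6164)² = (√(3 - 8) + 1563/6164)² = (√(-5) + 1563/6164)² = (I*√5 + 1563/6164)² = (1563/6164 + I*√5)²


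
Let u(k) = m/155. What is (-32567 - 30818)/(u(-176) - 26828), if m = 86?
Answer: 9824675/4158254 ≈ 2.3627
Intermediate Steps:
u(k) = 86/155
(-32567 - 30818)/(u(-176) - 26828) = (-32567 - 30818)/(86/155 - 26828) = -63385/(-4158254/155) = -63385*(-155/4158254) = 9824675/4158254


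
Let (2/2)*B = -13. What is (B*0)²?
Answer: 0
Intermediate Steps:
B = -13
(B*0)² = (-13*0)² = 0² = 0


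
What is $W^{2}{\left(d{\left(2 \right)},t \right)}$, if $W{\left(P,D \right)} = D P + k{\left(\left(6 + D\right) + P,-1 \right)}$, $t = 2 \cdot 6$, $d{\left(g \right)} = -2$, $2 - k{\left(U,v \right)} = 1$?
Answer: $529$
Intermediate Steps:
$k{\left(U,v \right)} = 1$ ($k{\left(U,v \right)} = 2 - 1 = 1$)
$t = 12$
$W{\left(P,D \right)} = 1 + D P$ ($W{\left(P,D \right)} = D P + 1 = 1 + D P$)
$W^{2}{\left(d{\left(2 \right)},t \right)} = \left(1 + 12 \left(-2\right)\right)^{2} = \left(1 - 24\right)^{2} = \left(-23\right)^{2} = 529$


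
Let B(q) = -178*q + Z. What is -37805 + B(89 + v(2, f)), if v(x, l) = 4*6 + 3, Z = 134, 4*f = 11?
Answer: -58319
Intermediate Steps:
f = 11/4 (f = (¼)*11 = 11/4 ≈ 2.7500)
v(x, l) = 27 (v(x, l) = 24 + 3 = 27)
B(q) = 134 - 178*q (B(q) = -178*q + 134 = 134 - 178*q)
-37805 + B(89 + v(2, f)) = -37805 + (134 - 178*(89 + 27)) = -37805 + (134 - 178*116) = -37805 + (134 - 20648) = -37805 - 20514 = -58319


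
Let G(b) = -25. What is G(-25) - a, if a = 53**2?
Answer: -2834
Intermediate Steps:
a = 2809
G(-25) - a = -25 - 1*2809 = -25 - 2809 = -2834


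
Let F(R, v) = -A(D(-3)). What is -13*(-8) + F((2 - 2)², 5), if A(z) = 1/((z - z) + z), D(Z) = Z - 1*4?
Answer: 729/7 ≈ 104.14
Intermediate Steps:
D(Z) = -4 + Z (D(Z) = Z - 4 = -4 + Z)
A(z) = 1/z (A(z) = 1/(0 + z) = 1/z)
F(R, v) = ⅐ (F(R, v) = -1/(-4 - 3) = -1/(-7) = -1*(-⅐) = ⅐)
-13*(-8) + F((2 - 2)², 5) = -13*(-8) + ⅐ = 104 + ⅐ = 729/7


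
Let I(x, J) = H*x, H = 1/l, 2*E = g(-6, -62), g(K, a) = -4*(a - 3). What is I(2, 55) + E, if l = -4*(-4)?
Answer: 1041/8 ≈ 130.13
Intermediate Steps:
g(K, a) = 12 - 4*a (g(K, a) = -4*(-3 + a) = 12 - 4*a)
E = 130 (E = (12 - 4*(-62))/2 = (12 + 248)/2 = (½)*260 = 130)
l = 16
H = 1/16 ≈ 0.062500
I(x, J) = x/16
I(2, 55) + E = (1/16)*2 + 130 = ⅛ + 130 = 1041/8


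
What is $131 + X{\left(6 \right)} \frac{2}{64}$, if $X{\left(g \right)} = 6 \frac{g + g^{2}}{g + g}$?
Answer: $\frac{4213}{32} \approx 131.66$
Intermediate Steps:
$X{\left(g \right)} = \frac{3 \left(g + g^{2}\right)}{g}$ ($X{\left(g \right)} = 6 \frac{g + g^{2}}{2 g} = \frac{3 \left(g + g^{2}\right)}{g}$)
$131 + X{\left(6 \right)} \frac{2}{64} = 131 + \left(3 + 3 \cdot 6\right) \frac{2}{64} = 131 + \left(3 + 18\right) 2 \cdot \frac{1}{64} = 131 + 21 \cdot \frac{1}{32} = 131 + \frac{21}{32} = \frac{4213}{32}$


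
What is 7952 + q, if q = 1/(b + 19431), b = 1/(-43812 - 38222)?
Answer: 12675509178690/1594002653 ≈ 7952.0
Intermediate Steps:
b = -1/82034 (b = 1/(-82034) = -1/82034 ≈ -1.2190e-5)
q = 82034/1594002653 (q = 1/(-1/82034 + 19431) = 1/(1594002653/82034) = 82034/1594002653 ≈ 5.1464e-5)
7952 + q = 7952 + 82034/1594002653 = 12675509178690/1594002653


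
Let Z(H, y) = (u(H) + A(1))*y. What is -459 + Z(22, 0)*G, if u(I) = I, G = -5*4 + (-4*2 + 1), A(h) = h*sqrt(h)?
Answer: -459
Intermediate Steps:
A(h) = h**(3/2)
G = -27 (G = -20 + (-8 + 1) = -20 - 7 = -27)
Z(H, y) = y*(1 + H) (Z(H, y) = (H + 1**(3/2))*y = (H + 1)*y = (1 + H)*y = y*(1 + H))
-459 + Z(22, 0)*G = -459 + (0*(1 + 22))*(-27) = -459 + (0*23)*(-27) = -459 + 0*(-27) = -459 + 0 = -459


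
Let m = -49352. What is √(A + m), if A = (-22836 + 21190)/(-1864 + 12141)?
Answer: 5*I*√208496549022/10277 ≈ 222.15*I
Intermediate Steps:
A = -1646/10277 ≈ -0.16016
√(A + m) = √(-1646/10277 - 49352) = √(-507192150/10277) = 5*I*√208496549022/10277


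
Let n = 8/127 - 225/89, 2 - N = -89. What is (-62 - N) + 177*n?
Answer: -6661110/11303 ≈ -589.32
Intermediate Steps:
N = 91 (N = 2 - 1*(-89) = 2 + 89 = 91)
n = -27863/11303 (n = 8*(1/127) - 225*1/89 = 8/127 - 225/89 = -27863/11303 ≈ -2.4651)
(-62 - N) + 177*n = (-62 - 1*91) + 177*(-27863/11303) = (-62 - 91) - 4931751/11303 = -153 - 4931751/11303 = -6661110/11303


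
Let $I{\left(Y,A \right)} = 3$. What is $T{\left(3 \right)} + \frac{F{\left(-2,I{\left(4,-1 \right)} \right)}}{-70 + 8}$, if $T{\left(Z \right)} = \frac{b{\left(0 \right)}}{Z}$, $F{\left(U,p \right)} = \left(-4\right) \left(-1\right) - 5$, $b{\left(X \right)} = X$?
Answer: $\frac{1}{62} \approx 0.016129$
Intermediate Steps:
$F{\left(U,p \right)} = -1$ ($F{\left(U,p \right)} = 4 - 5 = -1$)
$T{\left(Z \right)} = 0$ ($T{\left(Z \right)} = \frac{0}{Z} = 0$)
$T{\left(3 \right)} + \frac{F{\left(-2,I{\left(4,-1 \right)} \right)}}{-70 + 8} = 0 + \frac{1}{-70 + 8} \left(-1\right) = 0 + \frac{1}{-62} \left(-1\right) = 0 - - \frac{1}{62} = 0 + \frac{1}{62} = \frac{1}{62}$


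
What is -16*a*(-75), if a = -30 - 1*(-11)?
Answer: -22800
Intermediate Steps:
a = -19 (a = -30 + 11 = -19)
-16*a*(-75) = -16*(-19)*(-75) = 304*(-75) = -22800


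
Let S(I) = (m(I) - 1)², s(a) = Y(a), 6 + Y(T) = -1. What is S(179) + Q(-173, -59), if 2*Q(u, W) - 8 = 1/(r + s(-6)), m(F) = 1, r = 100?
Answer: 745/186 ≈ 4.0054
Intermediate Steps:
Y(T) = -7 (Y(T) = -6 - 1 = -7)
s(a) = -7
S(I) = 0 (S(I) = (1 - 1)² = 0² = 0)
Q(u, W) = 745/186 (Q(u, W) = 4 + 1/(2*(100 - 7)) = 4 + (½)/93 = 4 + (½)*(1/93) = 4 + 1/186 = 745/186)
S(179) + Q(-173, -59) = 0 + 745/186 = 745/186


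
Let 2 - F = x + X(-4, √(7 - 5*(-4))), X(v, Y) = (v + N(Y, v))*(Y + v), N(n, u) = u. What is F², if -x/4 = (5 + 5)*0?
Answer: 2628 - 1440*√3 ≈ 133.85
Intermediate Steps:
x = 0 (x = -4*(5 + 5)*0 = -40*0 = -4*0 = 0)
X(v, Y) = 2*v*(Y + v) (X(v, Y) = (v + v)*(Y + v) = (2*v)*(Y + v) = 2*v*(Y + v))
F = -30 + 24*√3 (F = 2 - (0 + 2*(-4)*(√(7 - 5*(-4)) - 4)) = 2 - (0 + 2*(-4)*(√(7 + 20) - 4)) = 2 - (0 + 2*(-4)*(√27 - 4)) = 2 - (0 + 2*(-4)*(3*√3 - 4)) = 2 - (0 + 2*(-4)*(-4 + 3*√3)) = 2 - (0 + (32 - 24*√3)) = 2 - (32 - 24*√3) = 2 + (-32 + 24*√3) = -30 + 24*√3 ≈ 11.569)
F² = (-30 + 24*√3)²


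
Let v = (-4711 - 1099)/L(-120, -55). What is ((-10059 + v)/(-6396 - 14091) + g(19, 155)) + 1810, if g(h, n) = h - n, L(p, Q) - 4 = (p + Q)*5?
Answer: 29879907877/17844177 ≈ 1674.5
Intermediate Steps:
L(p, Q) = 4 + 5*Q + 5*p (L(p, Q) = 4 + (p + Q)*5 = 4 + (Q + p)*5 = 4 + (5*Q + 5*p) = 4 + 5*Q + 5*p)
v = 5810/871 (v = (-4711 - 1099)/(4 + 5*(-55) + 5*(-120)) = -5810/(4 - 275 - 600) = -5810/(-871) = -5810*(-1/871) = 5810/871 ≈ 6.6705)
((-10059 + v)/(-6396 - 14091) + g(19, 155)) + 1810 = ((-10059 + 5810/871)/(-6396 - 14091) + (19 - 1*155)) + 1810 = (-8755579/871/(-20487) + (19 - 155)) + 1810 = (-8755579/871*(-1/20487) - 136) + 1810 = (8755579/17844177 - 136) + 1810 = -2418052493/17844177 + 1810 = 29879907877/17844177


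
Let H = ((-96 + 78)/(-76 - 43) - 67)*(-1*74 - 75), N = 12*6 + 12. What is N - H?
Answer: -1175299/119 ≈ -9876.5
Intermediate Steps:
N = 84 (N = 72 + 12 = 84)
H = 1185295/119 (H = (-18/(-119) - 67)*(-74 - 75) = (-18*(-1/119) - 67)*(-149) = (18/119 - 67)*(-149) = -7955/119*(-149) = 1185295/119 ≈ 9960.5)
N - H = 84 - 1*1185295/119 = 84 - 1185295/119 = -1175299/119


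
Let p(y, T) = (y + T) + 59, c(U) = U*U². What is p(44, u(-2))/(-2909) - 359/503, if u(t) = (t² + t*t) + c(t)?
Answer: -1096140/1463227 ≈ -0.74912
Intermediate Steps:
c(U) = U³
u(t) = t³ + 2*t² (u(t) = (t² + t*t) + t³ = (t² + t²) + t³ = 2*t² + t³ = t³ + 2*t²)
p(y, T) = 59 + T + y (p(y, T) = (T + y) + 59 = 59 + T + y)
p(44, u(-2))/(-2909) - 359/503 = (59 + (-2)²*(2 - 2) + 44)/(-2909) - 359/503 = (59 + 4*0 + 44)*(-1/2909) - 359*1/503 = (59 + 0 + 44)*(-1/2909) - 359/503 = 103*(-1/2909) - 359/503 = -103/2909 - 359/503 = -1096140/1463227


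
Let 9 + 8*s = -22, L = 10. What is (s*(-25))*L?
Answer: 3875/4 ≈ 968.75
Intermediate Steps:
s = -31/8 (s = -9/8 + (1/8)*(-22) = -9/8 - 11/4 = -31/8 ≈ -3.8750)
(s*(-25))*L = -31/8*(-25)*10 = (775/8)*10 = 3875/4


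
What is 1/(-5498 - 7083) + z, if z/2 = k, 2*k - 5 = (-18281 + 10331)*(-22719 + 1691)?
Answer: 2103198543504/12581 ≈ 1.6717e+8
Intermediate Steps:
k = 167172605/2 (k = 5/2 + ((-18281 + 10331)*(-22719 + 1691))/2 = 5/2 + (-7950*(-21028))/2 = 5/2 + (½)*167172600 = 5/2 + 83586300 = 167172605/2 ≈ 8.3586e+7)
z = 167172605 (z = 2*(167172605/2) = 167172605)
1/(-5498 - 7083) + z = 1/(-5498 - 7083) + 167172605 = 1/(-12581) + 167172605 = -1/12581 + 167172605 = 2103198543504/12581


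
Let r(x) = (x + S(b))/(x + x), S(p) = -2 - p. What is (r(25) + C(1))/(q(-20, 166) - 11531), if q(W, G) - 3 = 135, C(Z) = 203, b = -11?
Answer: -5092/284825 ≈ -0.017878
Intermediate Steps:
q(W, G) = 138 (q(W, G) = 3 + 135 = 138)
r(x) = (9 + x)/(2*x) (r(x) = (x + (-2 - 1*(-11)))/(x + x) = (x + (-2 + 11))/((2*x)) = (x + 9)*(1/(2*x)) = (9 + x)*(1/(2*x)) = (9 + x)/(2*x))
(r(25) + C(1))/(q(-20, 166) - 11531) = ((1/2)*(9 + 25)/25 + 203)/(138 - 11531) = ((1/2)*(1/25)*34 + 203)/(-11393) = (17/25 + 203)*(-1/11393) = (5092/25)*(-1/11393) = -5092/284825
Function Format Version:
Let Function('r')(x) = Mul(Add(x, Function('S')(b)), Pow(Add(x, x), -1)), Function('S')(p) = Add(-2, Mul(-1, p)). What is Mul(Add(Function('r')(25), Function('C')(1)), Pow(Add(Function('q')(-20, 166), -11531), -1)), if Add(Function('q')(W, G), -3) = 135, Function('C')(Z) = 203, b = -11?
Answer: Rational(-5092, 284825) ≈ -0.017878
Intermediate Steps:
Function('q')(W, G) = 138 (Function('q')(W, G) = Add(3, 135) = 138)
Function('r')(x) = Mul(Rational(1, 2), Pow(x, -1), Add(9, x)) (Function('r')(x) = Mul(Add(x, Add(-2, Mul(-1, -11))), Pow(Add(x, x), -1)) = Mul(Add(x, Add(-2, 11)), Pow(Mul(2, x), -1)) = Mul(Add(x, 9), Mul(Rational(1, 2), Pow(x, -1))) = Mul(Add(9, x), Mul(Rational(1, 2), Pow(x, -1))) = Mul(Rational(1, 2), Pow(x, -1), Add(9, x)))
Mul(Add(Function('r')(25), Function('C')(1)), Pow(Add(Function('q')(-20, 166), -11531), -1)) = Mul(Add(Mul(Rational(1, 2), Pow(25, -1), Add(9, 25)), 203), Pow(Add(138, -11531), -1)) = Mul(Add(Mul(Rational(1, 2), Rational(1, 25), 34), 203), Pow(-11393, -1)) = Mul(Add(Rational(17, 25), 203), Rational(-1, 11393)) = Mul(Rational(5092, 25), Rational(-1, 11393)) = Rational(-5092, 284825)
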